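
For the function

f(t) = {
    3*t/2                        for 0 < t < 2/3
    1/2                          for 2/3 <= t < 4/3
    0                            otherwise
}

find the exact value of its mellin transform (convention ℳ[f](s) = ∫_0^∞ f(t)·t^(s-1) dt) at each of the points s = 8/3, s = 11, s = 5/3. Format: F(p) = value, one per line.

F(8/3) = 5*12**(1/3)/396 + 2*6**(1/3)/9
F(11) = 6294016/5845851
F(5/3) = 12**(1/3)/60 + 4*6**(1/3)/15

invert the common scale on t to get 3*t on [0, 1/3); 1/2 on [1/3, 2/3)
reversing the common scale on t: t on [0, 1); 1/2 on [1, 2)
cuts at 2/3: linearity sums the 2 kernel integrals
segment [0, 2/3) carries 3*t/2; integrate it
on [2/3, 4/3): add ∫ 1/2·t^(s-1) dt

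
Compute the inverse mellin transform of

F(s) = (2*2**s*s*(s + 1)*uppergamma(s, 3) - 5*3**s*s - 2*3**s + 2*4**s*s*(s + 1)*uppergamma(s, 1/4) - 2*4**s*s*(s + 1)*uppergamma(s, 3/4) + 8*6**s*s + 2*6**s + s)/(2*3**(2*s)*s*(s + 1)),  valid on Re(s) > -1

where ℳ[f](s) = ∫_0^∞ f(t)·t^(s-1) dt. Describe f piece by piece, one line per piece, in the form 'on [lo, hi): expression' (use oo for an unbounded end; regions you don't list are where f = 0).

on [0, 1/9): 9*t/2
on [1/9, 1/3): exp(-9*t/4)
on [1/3, 2/3): 9*t/2 + 1
on [2/3, oo): exp(-9*t/2)

remove the common scale on t first: 3*t/2 on [0, 1/3); exp(-3*t/4) on [1/3, 1); 3*t/2 + 1 on [1, 2); …
peel off the common scale on t: t on [0, 1/2); exp(-t/2) on [1/2, 3/2); t + 1 on [3/2, 3); …
f breaks at 1/9, 1/3, 2/3 into 4 integrals to sum
segment 0 to 1/9 holds 9*t/2; add its integral
over [1/9, 1/3), the kernel integral of exp(-9*t/4) enters the sum
piece [1/3, 2/3): integrate (9*t/2 + 1) against the kernel
∫ over [2/3, ∞) of exp(-9*t/2)·t^(s-1) joins the sum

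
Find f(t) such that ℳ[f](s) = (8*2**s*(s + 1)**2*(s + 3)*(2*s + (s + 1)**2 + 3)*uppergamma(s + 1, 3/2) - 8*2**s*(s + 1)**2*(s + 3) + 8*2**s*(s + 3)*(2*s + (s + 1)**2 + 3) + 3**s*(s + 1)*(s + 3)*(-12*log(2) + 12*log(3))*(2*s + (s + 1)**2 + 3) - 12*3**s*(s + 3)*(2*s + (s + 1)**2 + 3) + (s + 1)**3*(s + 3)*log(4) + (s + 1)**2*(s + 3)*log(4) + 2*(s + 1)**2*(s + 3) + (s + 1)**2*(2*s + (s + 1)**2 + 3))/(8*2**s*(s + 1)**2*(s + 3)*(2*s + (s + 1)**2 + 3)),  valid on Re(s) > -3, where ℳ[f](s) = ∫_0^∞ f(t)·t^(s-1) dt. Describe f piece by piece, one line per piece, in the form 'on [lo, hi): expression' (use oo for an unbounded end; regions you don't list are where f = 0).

on [0, 1/2): t**3
on [1/2, 1): t**2*log(t)
on [1, 3/2): t*log(t)
on [3/2, oo): t*exp(-t)

reversing the shared t-power: t**2 on [0, 1/2); t*log(t) on [1/2, 1); log(t) on [1, 3/2); …
linearity at 1/2, 1, 3/2 turns ℳ[f](s) into 4 summed integrals
∫ t**3·t^(s-1) over [0, 1/2)
the [1/2, 1) slice contributes ∫ t**2*log(t)·t^(s-1) dt
piece [1, 3/2): integrate t*log(t) against the kernel
piece [3/2, ∞): integrate t*exp(-t) against the kernel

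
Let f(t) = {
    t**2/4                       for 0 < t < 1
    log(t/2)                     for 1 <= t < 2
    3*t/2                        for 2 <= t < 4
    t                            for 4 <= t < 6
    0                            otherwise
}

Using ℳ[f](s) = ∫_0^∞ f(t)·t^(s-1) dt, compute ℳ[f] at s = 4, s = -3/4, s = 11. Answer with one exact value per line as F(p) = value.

invert the common scale on t to get t**2 on [0, 1/2); log(t) on [1/2, 1); 3*t on [1, 2); …
strip the shared t-power: t**(3/2) on [0, 1/2); log(t)/sqrt(t) on [1/2, 1); 3*sqrt(t) on [1, 2); …
undo the shared t-power: t on [0, 1/2); log(t)/t on [1/2, 1); 3 on [1, 2); …
linearity at 1, 2, 4 turns ℳ[f](s) into 4 summed integrals
[0, 1) adds the kernel integral of t**2/4
∫ log(t/2)·t^(s-1) over [1, 2)
∫ 3*t/2·t^(s-1) over [2, 4)
[4, 6) adds the kernel integral of t

F(4) = log(2)/4 + 79061/48
F(-3/4) = -62*2**(1/4)/9 - 4*log(2)/3 + 89/45 + 2*sqrt(2) + 4*6**(1/4)
F(11) = log(2)/11 + 3437263911431/18876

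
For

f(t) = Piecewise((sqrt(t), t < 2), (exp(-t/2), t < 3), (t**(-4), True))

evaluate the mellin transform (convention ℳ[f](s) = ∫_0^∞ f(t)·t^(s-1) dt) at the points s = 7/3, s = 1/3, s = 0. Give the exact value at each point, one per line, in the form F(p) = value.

F(7/3) = -4*2**(1/3)*uppergamma(7/3, 3/2) + 3**(1/3)/15 + 24*2**(5/6)/17 + 4*2**(1/3)*uppergamma(7/3, 1)
F(1/3) = -2**(1/3)*uppergamma(1/3, 3/2) + 3**(1/3)/297 + 2**(1/3)*uppergamma(1/3, 1) + 6*2**(5/6)/5
F(0) = Ei(-3/2) + 1/324 - Ei(-1) + 2*sqrt(2)

along the cuts 2, 3, ℳ[f](s) splits into 3 integrals
∫ over [0, 2) of sqrt(t)·t^(s-1) joins the sum
the [2, 3) slice contributes ∫ exp(-t/2)·t^(s-1) dt
segment 3 to ∞ holds t**(-4); add its integral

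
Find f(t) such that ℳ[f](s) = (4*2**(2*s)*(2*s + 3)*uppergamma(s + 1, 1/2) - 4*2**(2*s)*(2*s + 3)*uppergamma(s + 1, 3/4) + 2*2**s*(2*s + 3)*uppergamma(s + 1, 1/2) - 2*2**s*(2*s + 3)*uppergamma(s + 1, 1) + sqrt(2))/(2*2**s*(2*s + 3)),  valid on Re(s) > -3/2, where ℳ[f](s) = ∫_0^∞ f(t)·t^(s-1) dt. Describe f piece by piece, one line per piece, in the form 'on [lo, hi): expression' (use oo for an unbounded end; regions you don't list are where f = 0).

strip the shared t-power: 1/sqrt(t) on [0, 1/2); exp(-t)/t on [1/2, 1); exp(-t/2)/t on [1, 3/2)
peel off the shared t-power: sqrt(t) on [0, 1/2); exp(-t) on [1/2, 1); exp(-t/2) on [1, 3/2)
summing 3 kernel integrals split by 1/2, 1 yields ℳ[f](s)
the [0, 1/2) slice contributes ∫ t**(3/2)·t^(s-1) dt
on [1/2, 1): add ∫ t*exp(-t)·t^(s-1) dt
segment [1, 3/2) carries t*exp(-t/2); integrate it

on [0, 1/2): t**(3/2)
on [1/2, 1): t*exp(-t)
on [1, 3/2): t*exp(-t/2)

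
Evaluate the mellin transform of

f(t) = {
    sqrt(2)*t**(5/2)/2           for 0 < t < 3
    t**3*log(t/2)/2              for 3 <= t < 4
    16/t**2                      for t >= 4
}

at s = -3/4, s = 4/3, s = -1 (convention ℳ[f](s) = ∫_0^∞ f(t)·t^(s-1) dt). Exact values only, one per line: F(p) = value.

F(-3/4) = -1327*sqrt(2)/891 + 8*3**(1/4)/9 + log(2**(2*3**(1/4) + 32*sqrt(2)/9)/3**(2*3**(1/4))) + 6*sqrt(2)*3**(3/4)/7
F(4/3) = -243*3**(1/3)*log(3)/26 - 138*2**(2/3)/169 + 729*3**(1/3)/338 + 243*3**(1/3)*log(2)/26 + 81*sqrt(2)*3**(5/6)/23 + 384*2**(2/3)*log(2)/13
F(-1) = -9*log(3)/4 - 19/24 + sqrt(6) + 25*log(2)/4

strip the shared t-power: sqrt(2)*sqrt(t)/2 on [0, 3); t*log(t/2)/2 on [3, 4); 16/t**4 on [4, ∞)
reversing the common scale on t: sqrt(t) on [0, 3/2); t*log(t) on [3/2, 2); t**(-4) on [2, ∞)
slice at 3, 4, transform all 3 pieces, and sum them
over [0, 3), the kernel integral of sqrt(2)*t**(5/2)/2 enters the sum
∫ t**3*log(t/2)/2·t^(s-1) over [3, 4)
over [4, ∞), the kernel integral of 16/t**2 enters the sum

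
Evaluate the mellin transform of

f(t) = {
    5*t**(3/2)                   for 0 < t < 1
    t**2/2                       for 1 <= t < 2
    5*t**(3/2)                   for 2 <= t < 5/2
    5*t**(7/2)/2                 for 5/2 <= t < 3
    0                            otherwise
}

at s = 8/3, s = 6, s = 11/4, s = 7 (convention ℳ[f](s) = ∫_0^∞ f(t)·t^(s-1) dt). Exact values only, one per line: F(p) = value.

summing 4 kernel integrals split by 1, 2, 5/2 yields ℳ[f](s)
[0, 1) adds the kernel integral of 5*t**(3/2)
segment 1 to 2 holds t**2/2; add its integral
the [2, 5/2) slice contributes ∫ 5*t**(3/2)·t^(s-1) dt
over [5/2, 3), the kernel integral of 5*t**(7/2)/2 enters the sum

F(8/3) = -123375*2**(5/6)*5**(1/6)/4736 - 96*2**(1/6)/5 + 153/140 + 12*2**(2/3)/7 + 10935*3**(1/6)/37
F(6) = -17421875*sqrt(10)/58368 - 256*sqrt(2)/3 + 797/48 + 98415*sqrt(3)/19
F(11/4) = -28125*2**(3/4)*5**(1/4)/1088 - 320*2**(1/4)/17 + 346/323 + 32*2**(3/4)/19 + 1458*3**(1/4)/5
F(7) = -501953125*sqrt(10)/731136 - 2560*sqrt(2)/17 + 8867/306 + 98415*sqrt(3)/7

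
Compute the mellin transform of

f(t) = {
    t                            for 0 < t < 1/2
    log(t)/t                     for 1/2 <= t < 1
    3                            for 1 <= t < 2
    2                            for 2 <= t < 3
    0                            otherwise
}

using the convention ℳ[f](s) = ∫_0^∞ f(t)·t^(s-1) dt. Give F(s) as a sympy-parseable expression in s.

split f at 1/2, 1, 2: ℳ[f](s) collects 4 kernel integrals
[0, 1/2) adds the kernel integral of t
∫ over [1/2, 1) of log(t)/t·t^(s-1) joins the sum
over [1, 2), the kernel integral of 3 enters the sum
the [2, 3) slice contributes ∫ 2·t^(s-1) dt

(2*2**(2*s)*(s + 1)*(s**2 - 2*s + 1) - 2*2**s*s*(s + 1) - 6*2**s*(s + 1)*(s**2 - 2*s + 1) + 4*6**s*(s + 1)*(s**2 - 2*s + 1) + 4*s**2*(s + 1)*log(2) - 4*s*(s + 1)*log(2) + 4*s*(s + 1) + s*(s**2 - 2*s + 1))/(2*2**s*s*(s + 1)*(s**2 - 2*s + 1))
  Re(s) > -1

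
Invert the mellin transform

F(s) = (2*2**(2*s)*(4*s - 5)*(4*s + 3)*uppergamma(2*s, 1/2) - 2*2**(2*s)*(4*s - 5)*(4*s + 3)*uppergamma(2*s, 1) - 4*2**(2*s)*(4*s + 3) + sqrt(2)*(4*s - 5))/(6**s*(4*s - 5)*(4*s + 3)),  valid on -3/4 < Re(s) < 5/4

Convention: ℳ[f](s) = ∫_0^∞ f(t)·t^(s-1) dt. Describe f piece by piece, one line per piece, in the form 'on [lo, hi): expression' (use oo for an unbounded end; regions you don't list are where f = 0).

on [0, 1/6): 2**(1/4)*3**(3/4)*t**(3/4)/2
on [1/6, 2/3): exp(-sqrt(6)*sqrt(t)/2)
on [2/3, oo): 2*2**(1/4)*3**(3/4)/(9*t**(5/4))

undo the common scale on t: t**(3/4) on [0, 1/4); exp(-sqrt(t)) on [1/4, 1); t**(-5/4) on [1, ∞)
back out the power substitution: t**(3/2) on [0, 1/2); exp(-t) on [1/2, 1); t**(-5/2) on [1, ∞)
integrate the 3 segments split at 1/6, 2/3, then add the results
on [0, 1/6) integrate f = 2**(1/4)*3**(3/4)*t**(3/4)/2 against the kernel
[1/6, 2/3) adds the kernel integral of exp(-sqrt(6)*sqrt(t)/2)
between 2/3 and ∞ the integrand is 2*2**(1/4)*3**(3/4)/(9*t**(5/4))·t^(s-1)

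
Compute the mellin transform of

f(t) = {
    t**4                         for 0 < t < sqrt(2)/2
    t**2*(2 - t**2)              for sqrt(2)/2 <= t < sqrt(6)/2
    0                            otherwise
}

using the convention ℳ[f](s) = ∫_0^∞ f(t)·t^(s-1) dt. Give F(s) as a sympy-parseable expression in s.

(3*3**(s/2)*(s + 2) + 24*3**(s/2) - 2*s - 12)/(4*2**(s/2)*(s + 2)*(s + 4))
  Re(s) > -4

the power substitution comes off first: t**2 on [0, 1/2); t*(2 - t) on [1/2, 3/2)
remove the shared t-power first: t on [0, 1/2); 2 - t on [1/2, 3/2)
summing 2 kernel integrals split by sqrt(2)/2 yields ℳ[f](s)
for t in [0, sqrt(2)/2): the term is ∫ t**4·t^(s-1)
for t in [sqrt(2)/2, sqrt(6)/2): the term is ∫ t**2*(2 - t**2)·t^(s-1)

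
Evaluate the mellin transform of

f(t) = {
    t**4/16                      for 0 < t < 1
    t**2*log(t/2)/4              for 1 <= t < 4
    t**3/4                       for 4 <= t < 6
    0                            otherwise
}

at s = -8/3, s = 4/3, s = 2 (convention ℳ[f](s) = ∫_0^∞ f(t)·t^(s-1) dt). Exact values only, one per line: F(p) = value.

F(-8/3) = -57*2**(2/3)/64 - 3*log(2)/8 - 3*2**(2/3)*log(2)/32 + 39/64 + 3*6**(1/3)/4
F(4/3) = -5268*2**(2/3)/325 + 219/6400 + 3*log(2)/40 + 24*2**(2/3)*log(2)/5 + 972*6**(1/3)/13
F(2) = 257*log(2)/16 + 320281/960

peel off the common scale on t: t**4 on [0, 1/2); t**2*log(t) on [1/2, 2); 2*t**3 on [2, 3)
strip the shared t-power: t**2 on [0, 1/2); log(t) on [1/2, 2); 2*t on [2, 3)
slice at 1, 4, transform all 3 pieces, and sum them
between 0 and 1 the integrand is t**4/16·t^(s-1)
[1, 4) adds the kernel integral of t**2*log(t/2)/4
over [4, 6), the kernel integral of t**3/4 enters the sum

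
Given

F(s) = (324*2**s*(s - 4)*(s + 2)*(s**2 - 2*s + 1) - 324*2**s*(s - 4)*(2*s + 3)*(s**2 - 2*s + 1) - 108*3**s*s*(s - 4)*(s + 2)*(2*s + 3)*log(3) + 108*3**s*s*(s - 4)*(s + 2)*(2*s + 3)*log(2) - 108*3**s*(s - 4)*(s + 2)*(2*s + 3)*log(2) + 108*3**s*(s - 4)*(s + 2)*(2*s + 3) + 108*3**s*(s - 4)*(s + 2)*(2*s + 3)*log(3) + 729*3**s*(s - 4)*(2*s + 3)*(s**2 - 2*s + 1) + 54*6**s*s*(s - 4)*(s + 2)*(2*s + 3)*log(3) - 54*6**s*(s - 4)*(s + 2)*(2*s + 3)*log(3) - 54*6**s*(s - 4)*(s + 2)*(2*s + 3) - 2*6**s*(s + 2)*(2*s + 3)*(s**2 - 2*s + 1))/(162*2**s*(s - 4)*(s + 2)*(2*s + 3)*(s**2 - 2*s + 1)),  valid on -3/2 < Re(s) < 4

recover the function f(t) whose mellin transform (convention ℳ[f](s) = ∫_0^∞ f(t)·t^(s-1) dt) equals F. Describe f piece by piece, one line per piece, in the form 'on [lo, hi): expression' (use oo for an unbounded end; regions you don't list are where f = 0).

on [0, 1): t**(3/2)
on [1, 3/2): 2*t**2
on [3/2, 3): log(t)/t
on [3, oo): t**(-4)

breakpoints 1, 3/2, 3: one integral from each of the 4 segments
piece [0, 1): integrate t**(3/2) against the kernel
on [1, 3/2): add ∫ 2*t**2·t^(s-1) dt
on [3/2, 3) integrate f = log(t)/t against the kernel
on [3, ∞) integrate f = t**(-4) against the kernel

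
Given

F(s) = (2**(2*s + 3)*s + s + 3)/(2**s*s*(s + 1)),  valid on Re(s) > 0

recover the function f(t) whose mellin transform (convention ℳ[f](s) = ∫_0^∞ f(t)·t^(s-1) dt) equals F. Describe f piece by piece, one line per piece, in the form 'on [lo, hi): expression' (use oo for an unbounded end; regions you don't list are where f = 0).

summing 2 kernel integrals split by 1/2 yields ℳ[f](s)
piece [0, 1/2): integrate 3 against the kernel
for t in [1/2, 2): the term is ∫ 4*t·t^(s-1)

on [0, 1/2): 3
on [1/2, 2): 4*t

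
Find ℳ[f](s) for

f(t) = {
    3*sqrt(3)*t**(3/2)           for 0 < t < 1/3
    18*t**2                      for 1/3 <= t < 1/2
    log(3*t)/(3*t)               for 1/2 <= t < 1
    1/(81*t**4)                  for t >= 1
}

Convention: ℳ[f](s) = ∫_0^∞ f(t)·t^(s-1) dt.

the common scale on t comes off first: t**(3/2) on [0, 1); 2*t**2 on [1, 3/2); log(t)/t on [3/2, 3); …
breakpoints 1/3, 1/2, 1: one integral from each of the 4 segments
segment 0 to 1/3 holds 3*sqrt(3)*t**(3/2); add its integral
the [1/3, 1/2) slice contributes ∫ 18*t**2·t^(s-1) dt
∫ log(3*t)/(3*t)·t^(s-1) over [1/2, 1)
the [1, ∞) slice contributes ∫ 1/(81*t**4)·t^(s-1) dt

(324*2**s*(s - 4)*(s + 2)*(s**2 - 2*s + 1) - 324*2**s*(s - 4)*(2*s + 3)*(s**2 - 2*s + 1) - 108*3**s*s*(s - 4)*(s + 2)*(2*s + 3)*log(3) + 108*3**s*s*(s - 4)*(s + 2)*(2*s + 3)*log(2) - 108*3**s*(s - 4)*(s + 2)*(2*s + 3)*log(2) + 108*3**s*(s - 4)*(s + 2)*(2*s + 3) + 108*3**s*(s - 4)*(s + 2)*(2*s + 3)*log(3) + 729*3**s*(s - 4)*(2*s + 3)*(s**2 - 2*s + 1) + 54*6**s*s*(s - 4)*(s + 2)*(2*s + 3)*log(3) - 54*6**s*(s - 4)*(s + 2)*(2*s + 3)*log(3) - 54*6**s*(s - 4)*(s + 2)*(2*s + 3) - 2*6**s*(s + 2)*(2*s + 3)*(s**2 - 2*s + 1))/(162*6**s*(s - 4)*(s + 2)*(2*s + 3)*(s**2 - 2*s + 1))
  -3/2 < Re(s) < 4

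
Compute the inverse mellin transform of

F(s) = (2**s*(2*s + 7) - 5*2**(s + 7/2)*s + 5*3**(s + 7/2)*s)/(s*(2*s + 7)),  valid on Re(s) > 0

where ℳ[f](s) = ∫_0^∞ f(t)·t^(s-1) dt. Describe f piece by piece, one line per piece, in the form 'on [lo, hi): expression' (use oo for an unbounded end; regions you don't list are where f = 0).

slice at 2, transform all 2 pieces, and sum them
piece [0, 2): integrate 1 against the kernel
for t in [2, 3): the term is ∫ 5*t**(7/2)/2·t^(s-1)

on [0, 2): 1
on [2, 3): 5*t**(7/2)/2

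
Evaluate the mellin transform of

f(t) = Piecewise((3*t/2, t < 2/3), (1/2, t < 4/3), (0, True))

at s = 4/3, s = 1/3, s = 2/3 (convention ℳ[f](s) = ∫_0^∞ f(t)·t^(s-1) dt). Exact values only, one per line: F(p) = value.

F(4/3) = 18**(1/3)/84 + 6**(2/3)/6
F(1/3) = -18**(1/3)/4 + 6**(2/3)/2
F(2/3) = -12**(1/3)/20 + 6**(1/3)/2

reversing the common scale on t: t on [0, 1); 1/2 on [1, 2)
along the cuts 2/3, ℳ[f](s) splits into 2 integrals
on [0, 2/3) integrate f = 3*t/2 against the kernel
segment 2/3 to 4/3 holds 1/2; add its integral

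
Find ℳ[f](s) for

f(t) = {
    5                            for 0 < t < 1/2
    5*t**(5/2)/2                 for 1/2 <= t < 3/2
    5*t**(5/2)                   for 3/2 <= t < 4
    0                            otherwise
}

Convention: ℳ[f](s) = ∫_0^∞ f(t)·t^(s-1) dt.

5*(512*2**(3*s)*s - 9*3**s*sqrt(6)*s - sqrt(2)*s + 16*s + 40)/(8*2**s*s*(2*s + 5))
  Re(s) > 0

slice at 1/2, 3/2, transform all 3 pieces, and sum them
piece [0, 1/2): integrate 5 against the kernel
on [1/2, 3/2) integrate f = 5*t**(5/2)/2 against the kernel
over [3/2, 4), the kernel integral of 5*t**(5/2) enters the sum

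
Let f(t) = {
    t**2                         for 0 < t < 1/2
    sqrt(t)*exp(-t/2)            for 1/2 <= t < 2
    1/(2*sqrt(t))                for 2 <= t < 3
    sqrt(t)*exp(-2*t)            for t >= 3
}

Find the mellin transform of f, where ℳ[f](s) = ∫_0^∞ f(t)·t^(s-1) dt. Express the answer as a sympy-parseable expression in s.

12**(1/2 - s)*(-8*2**(2*s)*6**(s + 1/2)*(s + 2)*(2*s - 1)*uppergamma(s + 1/2, 1) - 4*2**(2*s)*6**(s + 1/2)*(s + 2) + 4*24**(s + 1/2)*(s + 2)*(2*s - 1)*uppergamma(s + 1/2, 1/4) + 8*6**(2*s)*(s + 2) + 4*6**(s + 1/2)*(s + 2)*(2*s - 1)*uppergamma(s + 1/2, 6) + sqrt(2)*6**(s + 1/2)*(2*s - 1))/(48*(s + 2)*(2*s - 1))
  Re(s) > -2

the shared t-power comes off first: t**(3/2) on [0, 1/2); exp(-t/2) on [1/2, 2); 1/(2*t) on [2, 3); …
f breaks at 1/2, 2, 3 into 4 integrals to sum
the [0, 1/2) slice contributes ∫ t**2·t^(s-1) dt
segment 1/2 to 2 holds sqrt(t)*exp(-t/2); add its integral
over [2, 3), the kernel integral of 1/(2*sqrt(t)) enters the sum
over [3, ∞), the kernel integral of sqrt(t)*exp(-2*t) enters the sum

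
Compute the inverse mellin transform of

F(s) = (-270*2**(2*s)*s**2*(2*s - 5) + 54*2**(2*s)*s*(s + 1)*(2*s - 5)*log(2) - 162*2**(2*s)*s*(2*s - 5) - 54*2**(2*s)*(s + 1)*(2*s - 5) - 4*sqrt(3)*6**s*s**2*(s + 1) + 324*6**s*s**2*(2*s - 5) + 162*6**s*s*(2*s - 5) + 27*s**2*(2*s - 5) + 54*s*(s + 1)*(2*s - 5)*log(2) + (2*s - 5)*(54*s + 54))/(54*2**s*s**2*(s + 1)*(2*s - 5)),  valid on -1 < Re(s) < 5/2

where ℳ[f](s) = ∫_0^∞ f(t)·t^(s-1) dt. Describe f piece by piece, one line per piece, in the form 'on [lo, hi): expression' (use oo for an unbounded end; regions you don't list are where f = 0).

f breaks at 1/2, 2, 3 into 4 integrals to sum
over [0, 1/2), the kernel integral of t enters the sum
on [1/2, 2) integrate f = log(t) against the kernel
over [2, 3), the kernel integral of (t + 3) enters the sum
on [3, ∞): add ∫ t**(-5/2)·t^(s-1) dt

on [0, 1/2): t
on [1/2, 2): log(t)
on [2, 3): t + 3
on [3, oo): t**(-5/2)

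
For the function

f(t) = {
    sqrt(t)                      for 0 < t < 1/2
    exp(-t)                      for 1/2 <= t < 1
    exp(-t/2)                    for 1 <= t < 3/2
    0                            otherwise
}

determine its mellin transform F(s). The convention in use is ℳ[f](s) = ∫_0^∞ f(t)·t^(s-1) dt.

split f at 1/2, 1: ℳ[f](s) collects 3 kernel integrals
over [0, 1/2), the kernel integral of sqrt(t) enters the sum
on [1/2, 1) integrate f = exp(-t) against the kernel
on [1, 3/2) integrate f = exp(-t/2) against the kernel

(2**s*(2*s + 1)*uppergamma(s, 1/2) - 2**s*(2*s + 1)*uppergamma(s, 1) + 4**s*(2*s + 1)*uppergamma(s, 1/2) - 4**s*(2*s + 1)*uppergamma(s, 3/4) + sqrt(2))/(2**s*(2*s + 1))
  Re(s) > -1/2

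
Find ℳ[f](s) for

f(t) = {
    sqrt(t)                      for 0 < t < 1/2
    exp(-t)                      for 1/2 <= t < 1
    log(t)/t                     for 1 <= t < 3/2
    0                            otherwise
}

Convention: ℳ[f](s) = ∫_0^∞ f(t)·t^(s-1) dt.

along the cuts 1/2, 1, ℳ[f](s) splits into 3 integrals
on [0, 1/2) integrate f = sqrt(t) against the kernel
on [1/2, 1): add ∫ exp(-t)·t^(s-1) dt
segment [1, 3/2) carries log(t)/t; integrate it

(3*2**s*(2*s + 1)*(s**2 - 2*s + 1)*uppergamma(s, 1/2) - 3*2**s*(2*s + 1)*(s**2 - 2*s + 1)*uppergamma(s, 1) + 3*2**s*(2*s + 1) + 3**s*s*(2*s + 1)*(-2*log(2) + 2*log(3)) - 2*3**s*(2*s + 1) + 3**s*(2*s + 1)*(-2*log(3) + 2*log(2)) + 3*sqrt(2)*(s**2 - 2*s + 1))/(3*2**s*(2*s + 1)*(s**2 - 2*s + 1))
  Re(s) > -1/2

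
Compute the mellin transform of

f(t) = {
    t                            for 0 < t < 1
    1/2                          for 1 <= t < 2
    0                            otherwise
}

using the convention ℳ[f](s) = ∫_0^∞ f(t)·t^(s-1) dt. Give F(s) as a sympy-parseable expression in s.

(2**s*(s + 1) + s - 1)/(2*s*(s + 1))
  Re(s) > -1

treat the 2 regions marked off by 1 separately and sum
over [0, 1), the kernel integral of t enters the sum
over [1, 2), the kernel integral of 1/2 enters the sum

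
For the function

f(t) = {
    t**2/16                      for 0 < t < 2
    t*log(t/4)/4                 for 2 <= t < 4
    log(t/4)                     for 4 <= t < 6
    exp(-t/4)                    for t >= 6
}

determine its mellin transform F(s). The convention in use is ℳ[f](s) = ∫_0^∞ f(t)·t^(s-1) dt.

back out the power substitution: t**4/16 on [0, sqrt(2)); t**2*log(t**2/4)/4 on [sqrt(2), 2); log(t**2/4) on [2, sqrt(6)); …
undo the common scale on t: t**4 on [0, sqrt(2)/2); t**2*log(t**2) on [sqrt(2)/2, 1); log(t**2) on [1, sqrt(6)/2); …
remove the power substitution first: t**2 on [0, 1/2); t*log(t) on [1/2, 1); log(t) on [1, 3/2); …
decompose at 2, 4, 6; ℳ[f](s) sums the 4 pieces' integrals
between 0 and 2 the integrand is t**2/16·t^(s-1)
piece [2, 4): integrate t*log(t/4)/4 against the kernel
[4, 6) adds the kernel integral of log(t/4)
∫ exp(-t/4)·t^(s-1) over [6, ∞)

2**s*(4*2**s*s**2*(s + 2)*(s**2 + 2*s + 1)*uppergamma(s, 3/2) - 4*2**s*s**2*(s + 2) + 4*2**s*(s + 2)*(s**2 + 2*s + 1) + 3**s*s*(s + 2)*(-4*log(2) + 4*log(3))*(s**2 + 2*s + 1) - 4*3**s*(s + 2)*(s**2 + 2*s + 1) + s**3*(s + 2)*log(4) + s**2*(s + 2)*log(4) + 2*s**2*(s + 2) + s**2*(s**2 + 2*s + 1))/(4*s**2*(s + 2)*(s**2 + 2*s + 1))
  Re(s) > -2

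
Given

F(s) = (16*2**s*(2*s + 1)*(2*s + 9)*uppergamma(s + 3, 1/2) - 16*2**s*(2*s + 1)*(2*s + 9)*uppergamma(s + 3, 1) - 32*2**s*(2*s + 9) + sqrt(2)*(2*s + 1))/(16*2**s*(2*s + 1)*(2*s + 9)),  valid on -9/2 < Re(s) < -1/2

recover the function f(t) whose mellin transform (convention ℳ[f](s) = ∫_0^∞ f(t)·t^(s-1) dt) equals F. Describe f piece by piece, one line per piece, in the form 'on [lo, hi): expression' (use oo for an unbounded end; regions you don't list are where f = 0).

remove the shared t-power first: t**(7/2) on [0, 1/2); t**2*exp(-t) on [1/2, 1); 1/sqrt(t) on [1, ∞)
strip the shared t-power: t**(3/2) on [0, 1/2); exp(-t) on [1/2, 1); t**(-5/2) on [1, ∞)
f breaks at 1/2, 1 into 3 integrals to sum
on [0, 1/2): add ∫ t**(9/2)·t^(s-1) dt
for t in [1/2, 1): the term is ∫ t**3*exp(-t)·t^(s-1)
between 1 and ∞ the integrand is sqrt(t)·t^(s-1)

on [0, 1/2): t**(9/2)
on [1/2, 1): t**3*exp(-t)
on [1, oo): sqrt(t)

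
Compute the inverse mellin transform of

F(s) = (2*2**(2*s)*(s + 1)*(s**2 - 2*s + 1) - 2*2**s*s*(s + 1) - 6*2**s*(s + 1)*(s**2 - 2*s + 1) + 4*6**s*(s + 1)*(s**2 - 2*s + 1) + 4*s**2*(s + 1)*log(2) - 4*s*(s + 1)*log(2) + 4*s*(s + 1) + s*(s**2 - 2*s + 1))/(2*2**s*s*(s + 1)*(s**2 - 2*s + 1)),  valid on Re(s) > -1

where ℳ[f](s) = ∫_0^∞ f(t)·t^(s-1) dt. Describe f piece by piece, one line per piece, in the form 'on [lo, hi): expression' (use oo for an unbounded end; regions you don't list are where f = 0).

on [0, 1/2): t
on [1/2, 1): log(t)/t
on [1, 2): 3
on [2, 3): 2

cuts at 1/2, 1, 2: linearity sums the 4 kernel integrals
piece [0, 1/2): integrate t against the kernel
piece [1/2, 1): integrate log(t)/t against the kernel
piece [1, 2): integrate 3 against the kernel
over [2, 3), the kernel integral of 2 enters the sum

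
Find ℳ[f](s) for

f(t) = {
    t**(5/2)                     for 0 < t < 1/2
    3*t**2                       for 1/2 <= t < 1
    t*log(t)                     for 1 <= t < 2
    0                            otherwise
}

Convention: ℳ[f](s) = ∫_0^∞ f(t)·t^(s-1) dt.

(-8*2**(2*s)*(s + 2)*(2*s + 5) + 12*2**s*(s + 1)**2*(2*s + 5) + 4*2**s*(s + 2)*(2*s + 5) + 8*4**s*(s + 1)*(s + 2)*(2*s + 5)*log(2) + sqrt(2)*(s + 1)**2*(s + 2) - 3*(s + 1)**2*(2*s + 5))/(4*2**s*(s + 1)**2*(s + 2)*(2*s + 5))
  Re(s) > -5/2

undo the shared t-power: t**(3/2) on [0, 1/2); 3*t on [1/2, 1); log(t) on [1, 2)
cuts at 1/2, 1: linearity sums the 3 kernel integrals
segment 0 to 1/2 holds t**(5/2); add its integral
over [1/2, 1), the kernel integral of 3*t**2 enters the sum
∫ t*log(t)·t^(s-1) over [1, 2)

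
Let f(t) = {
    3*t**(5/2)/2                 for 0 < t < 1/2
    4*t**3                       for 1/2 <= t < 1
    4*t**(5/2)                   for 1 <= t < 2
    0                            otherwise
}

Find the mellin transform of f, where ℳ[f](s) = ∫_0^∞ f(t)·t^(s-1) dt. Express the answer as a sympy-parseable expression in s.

linearity at 1/2, 1 turns ℳ[f](s) into 3 summed integrals
piece [0, 1/2): integrate 3*t**(5/2)/2 against the kernel
on [1/2, 1): add ∫ 4*t**3·t^(s-1) dt
the [1, 2) slice contributes ∫ 4*t**(5/2)·t^(s-1) dt

(3*2**(1/2 - s)*(s + 3) + 256*2**(s + 1/2)*(s + 3) - 32 - 4*(2*s + 5)/2**s)/(8*(s + 3)*(2*s + 5))
  Re(s) > -5/2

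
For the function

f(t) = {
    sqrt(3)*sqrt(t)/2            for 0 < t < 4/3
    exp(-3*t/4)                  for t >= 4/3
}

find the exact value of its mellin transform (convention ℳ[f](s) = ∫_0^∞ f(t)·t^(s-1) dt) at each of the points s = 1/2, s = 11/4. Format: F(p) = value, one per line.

undo the common scale on t: sqrt(6)*sqrt(t)/2 on [0, 2/3); exp(-3*t/2) on [2/3, ∞)
reversing the common scale on t: sqrt(t) on [0, 1); exp(-t) on [1, ∞)
the 2 pieces separated at 4/3 each add one integral
∫ sqrt(3)*sqrt(t)/2·t^(s-1) over [0, 4/3)
[4/3, ∞) adds the kernel integral of exp(-3*t/4)

F(1/2) = 2*sqrt(3)*(sqrt(pi)*erfc(1) + 1)/3
F(11/4) = 32*sqrt(2)*3**(1/4)*(4 + 13*uppergamma(11/4, 1))/351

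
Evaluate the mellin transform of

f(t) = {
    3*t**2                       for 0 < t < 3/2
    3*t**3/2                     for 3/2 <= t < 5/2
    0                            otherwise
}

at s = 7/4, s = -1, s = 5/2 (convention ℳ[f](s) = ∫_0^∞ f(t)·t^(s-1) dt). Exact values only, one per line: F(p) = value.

decompose at 3/2; ℳ[f](s) sums the 2 pieces' integrals
piece [0, 3/2): integrate 3*t**2 against the kernel
[3/2, 5/2) adds the kernel integral of 3*t**3/2

F(7/4) = 3*2**(1/4)*(279*3**(3/4) + 3125*5**(3/4))/1520
F(-1) = 15/2
F(5/2) = 459*sqrt(6)/704 + 9375*sqrt(10)/704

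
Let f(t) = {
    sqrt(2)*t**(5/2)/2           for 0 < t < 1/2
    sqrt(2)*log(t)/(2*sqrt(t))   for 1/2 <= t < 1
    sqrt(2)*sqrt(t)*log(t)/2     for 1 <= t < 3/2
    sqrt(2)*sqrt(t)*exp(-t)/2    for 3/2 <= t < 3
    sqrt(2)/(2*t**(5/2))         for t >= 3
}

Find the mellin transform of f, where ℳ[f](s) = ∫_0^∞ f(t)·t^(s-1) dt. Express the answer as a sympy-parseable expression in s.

2**s*2**(-2*s - 1)*(108*2**(s + 1/2)*(-2*s + (s + 1/2)**2)*(s - 5/2)*(s + 1/2)**2*(s + 5/2)*uppergamma(s + 1/2, 3/2) - 108*2**(s + 1/2)*(-2*s + (s + 1/2)**2)*(s - 5/2)*(s + 1/2)**2*(s + 5/2)*uppergamma(s + 1/2, 3) + 108*2**(s + 1/2)*(-2*s + (s + 1/2)**2)*(s - 5/2)*(s + 5/2) - 108*2**(s + 1/2)*(s - 5/2)*(s + 1/2)**2*(s + 5/2) - 108*3**(s + 1/2)*(-2*s + (s + 1/2)**2)*(s - 5/2)*(s + 1/2)*(s + 5/2)*log(2) + 108*3**(s + 1/2)*(-2*s + (s + 1/2)**2)*(s - 5/2)*(s + 1/2)*(s + 5/2)*log(3) - 108*3**(s + 1/2)*(-2*s + (s + 1/2)**2)*(s - 5/2)*(s + 5/2) - 4*6**(s + 1/2)*(-2*s + (s + 1/2)**2)*(s + 1/2)**2*(s + 5/2) + 27*(-2*s + (s + 1/2)**2)*(s - 5/2)*(s + 1/2)**2 + 216*(s - 5/2)*(s + 1/2)**3*(s + 5/2)*log(2) - 216*(s - 5/2)*(s + 1/2)**2*(s + 5/2)*log(2) + 216*(s - 5/2)*(s + 1/2)**2*(s + 5/2))/(108*(-2*s + (s + 1/2)**2)*(s - 5/2)*(s + 1/2)**2*(s + 5/2))
  -5/2 < Re(s) < 5/2

reversing the common scale on t: 4*t**(5/2) on [0, 1/4); log(2*t)/(2*sqrt(t)) on [1/4, 1/2); sqrt(t)*log(2*t) on [1/2, 3/4); …
remove the shared t-power first: 4*t**2 on [0, 1/4); log(2*t)/(2*t) on [1/4, 1/2); log(2*t) on [1/2, 3/4); …
reversing the common scale on t: t**2 on [0, 1/2); log(t)/t on [1/2, 1); log(t) on [1, 3/2); …
f breaks at 1/2, 1, 3/2, 3 into 5 integrals to sum
on [0, 1/2) integrate f = sqrt(2)*t**(5/2)/2 against the kernel
on [1/2, 1) integrate f = sqrt(2)*log(t)/(2*sqrt(t)) against the kernel
between 1 and 3/2 the integrand is sqrt(2)*sqrt(t)*log(t)/2·t^(s-1)
∫ over [3/2, 3) of sqrt(2)*sqrt(t)*exp(-t)/2·t^(s-1) joins the sum
over [3, ∞), the kernel integral of sqrt(2)/(2*t**(5/2)) enters the sum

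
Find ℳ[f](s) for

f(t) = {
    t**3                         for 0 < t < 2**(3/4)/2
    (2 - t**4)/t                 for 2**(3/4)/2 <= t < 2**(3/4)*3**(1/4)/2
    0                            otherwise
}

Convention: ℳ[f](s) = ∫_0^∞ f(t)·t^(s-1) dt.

invert the shared t-power to get t**4 on [0, 2**(3/4)/2); 2 - t**4 on [2**(3/4)/2, 2**(3/4)*3**(1/4)/2)
strip the power substitution: t**2 on [0, sqrt(2)/2); 2 - t**2 on [sqrt(2)/2, sqrt(6)/2)
reversing the power substitution: t on [0, 1/2); 2 - t on [1/2, 3/2)
split f at 2**(3/4)/2: ℳ[f](s) collects 2 kernel integrals
[0, 2**(3/4)/2) adds the kernel integral of t**3
on [2**(3/4)/2, 2**(3/4)*3**(1/4)/2): add ∫ (2 - t**4)/t·t^(s-1) dt

2**(1/4 - s/4)*(3**(s/4 + 3/4)*(s - 1) + 16*3**(s/4 + 3/4) - 6*s - 42)/(6*(s - 1)*(s + 3))
  Re(s) > -3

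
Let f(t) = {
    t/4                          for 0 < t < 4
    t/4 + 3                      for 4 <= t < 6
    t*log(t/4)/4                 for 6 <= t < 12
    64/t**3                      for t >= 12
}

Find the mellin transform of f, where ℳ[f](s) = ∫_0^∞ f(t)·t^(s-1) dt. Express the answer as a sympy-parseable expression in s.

2**s*(-162*2**s*s*(s - 3)*(s**2 + 2*s + 1) - 162*2**s*(s - 3)*(s**2 + 2*s + 1) - 81*3**s*s**2*(s - 3)*(s + 1)*log(3) + 81*3**s*s**2*(s - 3)*(s + 1)*log(2) - 81*3**s*s*(s - 3)*(s + 1)*log(3) + 81*3**s*s*(s - 3)*(s + 1)*log(2) + 81*3**s*s*(s - 3)*(s + 1) + 243*3**s*s*(s - 3)*(s**2 + 2*s + 1) + 162*3**s*(s - 3)*(s**2 + 2*s + 1) + 162*6**s*s**2*(s - 3)*(s + 1)*log(3) - 162*6**s*s*(s - 3)*(s + 1) + 162*6**s*s*(s - 3)*(s + 1)*log(3) - 2*6**s*s*(s + 1)*(s**2 + 2*s + 1))/(54*s*(s - 3)*(s + 1)*(s**2 + 2*s + 1))
  -1 < Re(s) < 3

back out the common scale on t: t/2 on [0, 2); t/2 + 3 on [2, 3); t*log(t/2)/2 on [3, 6); …
reversing the common scale on t: t on [0, 1); t + 3 on [1, 3/2); t*log(t) on [3/2, 3); …
slice at 4, 6, 12, transform all 4 pieces, and sum them
for t in [0, 4): the term is ∫ t/4·t^(s-1)
segment [4, 6) carries (t/4 + 3); integrate it
over [6, 12), the kernel integral of t*log(t/4)/4 enters the sum
on [12, ∞) integrate f = 64/t**3 against the kernel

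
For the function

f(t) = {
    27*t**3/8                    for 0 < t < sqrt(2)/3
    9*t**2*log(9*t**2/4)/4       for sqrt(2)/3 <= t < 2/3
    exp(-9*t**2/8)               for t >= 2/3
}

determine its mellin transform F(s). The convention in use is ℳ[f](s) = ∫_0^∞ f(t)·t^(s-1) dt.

back out the common scale on t: t**3 on [0, sqrt(2)/2); t**2*log(t**2) on [sqrt(2)/2, 1); exp(-t**2/2) on [1, ∞)
back out the power substitution: t**(3/2) on [0, 1/2); t*log(t) on [1/2, 1); exp(-t/2) on [1, ∞)
split f at sqrt(2)/3, 2/3: ℳ[f](s) collects 3 kernel integrals
the [0, sqrt(2)/3) slice contributes ∫ 27*t**3/8·t^(s-1) dt
segment [sqrt(2)/3, 2/3) carries 9*t**2*log(9*t**2/4)/4; integrate it
segment 2/3 to ∞ holds exp(-9*t**2/8); add its integral

2**(s/2)*(-8*2**(s/2)*(s + 3) + 2*2**s*(s + 3)*(s**2 + 4*s + 4)*uppergamma(s/2, 1/2) + s*(s + 3)*log(4) + 4*s + 4*(s + 3)*log(2) + sqrt(2)*(s**2 + 4*s + 4) + 12)/(4*3**s*(s + 3)*(s**2 + 4*s + 4))
  Re(s) > -3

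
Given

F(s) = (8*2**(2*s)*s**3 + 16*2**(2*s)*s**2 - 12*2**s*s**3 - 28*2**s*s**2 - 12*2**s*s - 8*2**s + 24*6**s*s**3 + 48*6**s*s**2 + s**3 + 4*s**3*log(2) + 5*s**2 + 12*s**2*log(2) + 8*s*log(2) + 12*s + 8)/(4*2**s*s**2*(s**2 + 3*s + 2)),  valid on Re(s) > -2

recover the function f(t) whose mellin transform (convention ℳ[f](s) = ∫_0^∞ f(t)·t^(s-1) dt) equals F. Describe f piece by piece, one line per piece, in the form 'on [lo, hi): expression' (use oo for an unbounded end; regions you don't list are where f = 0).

back out the shared t-power: t on [0, 1/2); log(t)/t on [1/2, 1); 3 on [1, 2); …
slice at 1/2, 1, 2, transform all 4 pieces, and sum them
[0, 1/2) adds the kernel integral of t**2
segment 1/2 to 1 holds log(t); add its integral
segment 1 to 2 holds 3*t; add its integral
the [2, 3) slice contributes ∫ 2*t·t^(s-1) dt

on [0, 1/2): t**2
on [1/2, 1): log(t)
on [1, 2): 3*t
on [2, 3): 2*t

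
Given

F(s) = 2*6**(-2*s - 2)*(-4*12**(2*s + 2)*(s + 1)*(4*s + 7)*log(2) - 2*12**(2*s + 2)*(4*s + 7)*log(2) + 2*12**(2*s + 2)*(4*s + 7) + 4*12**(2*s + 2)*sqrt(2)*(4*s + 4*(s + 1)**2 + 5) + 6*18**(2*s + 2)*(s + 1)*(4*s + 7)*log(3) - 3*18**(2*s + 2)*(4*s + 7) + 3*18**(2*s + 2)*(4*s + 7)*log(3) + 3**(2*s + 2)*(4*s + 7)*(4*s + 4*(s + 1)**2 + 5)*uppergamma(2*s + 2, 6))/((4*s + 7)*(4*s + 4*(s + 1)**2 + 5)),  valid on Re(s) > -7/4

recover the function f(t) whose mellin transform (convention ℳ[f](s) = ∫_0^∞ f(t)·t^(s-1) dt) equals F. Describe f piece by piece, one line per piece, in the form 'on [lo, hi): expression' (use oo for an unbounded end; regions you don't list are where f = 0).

on [0, 4): t**(7/4)
on [4, 9): t**(3/2)*log(sqrt(t))
on [9, oo): t*exp(-2*sqrt(t))

remove the shared t-power first: t**(3/4) on [0, 4); sqrt(t)*log(sqrt(t)) on [4, 9); exp(-2*sqrt(t)) on [9, ∞)
invert the power substitution to get t**(3/2) on [0, 2); t*log(t) on [2, 3); exp(-2*t) on [3, ∞)
linearity at 4, 9 turns ℳ[f](s) into 3 summed integrals
over [0, 4), the kernel integral of t**(7/4) enters the sum
piece [4, 9): integrate t**(3/2)*log(sqrt(t)) against the kernel
for t in [9, ∞): the term is ∫ t*exp(-2*sqrt(t))·t^(s-1)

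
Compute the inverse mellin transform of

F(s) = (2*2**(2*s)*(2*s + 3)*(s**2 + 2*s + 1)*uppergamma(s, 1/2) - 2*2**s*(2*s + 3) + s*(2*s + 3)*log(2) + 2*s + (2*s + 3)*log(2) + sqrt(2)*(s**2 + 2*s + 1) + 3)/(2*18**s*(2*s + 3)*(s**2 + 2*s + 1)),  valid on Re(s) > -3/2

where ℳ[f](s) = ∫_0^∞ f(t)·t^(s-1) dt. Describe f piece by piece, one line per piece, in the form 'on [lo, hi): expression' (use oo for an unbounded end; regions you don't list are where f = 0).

on [0, 1/18): 27*t**(3/2)
on [1/18, 1/9): 9*t*log(9*t)
on [1/9, oo): exp(-9*t/2)

the common scale on t comes off first: 6*sqrt(6)*t**(3/2) on [0, 1/12); 6*t*log(6*t) on [1/12, 1/6); exp(-3*t) on [1/6, ∞)
reversing the common scale on t: 2*sqrt(2)*t**(3/2) on [0, 1/4); 2*t*log(2*t) on [1/4, 1/2); exp(-t) on [1/2, ∞)
peel off the common scale on t: t**(3/2) on [0, 1/2); t*log(t) on [1/2, 1); exp(-t/2) on [1, ∞)
along the cuts 1/18, 1/9, ℳ[f](s) splits into 3 integrals
on [0, 1/18) integrate f = 27*t**(3/2) against the kernel
piece [1/18, 1/9): integrate 9*t*log(9*t) against the kernel
the [1/9, ∞) slice contributes ∫ exp(-9*t/2)·t^(s-1) dt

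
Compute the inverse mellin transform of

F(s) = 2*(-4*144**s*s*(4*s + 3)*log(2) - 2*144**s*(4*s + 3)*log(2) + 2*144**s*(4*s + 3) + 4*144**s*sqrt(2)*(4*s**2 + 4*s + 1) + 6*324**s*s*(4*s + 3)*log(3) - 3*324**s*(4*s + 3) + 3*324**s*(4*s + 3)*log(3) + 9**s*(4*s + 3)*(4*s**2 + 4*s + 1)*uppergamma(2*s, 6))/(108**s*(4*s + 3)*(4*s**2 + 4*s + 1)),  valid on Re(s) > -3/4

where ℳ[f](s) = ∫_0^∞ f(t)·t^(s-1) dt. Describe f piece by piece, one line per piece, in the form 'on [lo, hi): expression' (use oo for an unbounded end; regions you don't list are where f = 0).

back out the common scale on t: t**(3/4) on [0, 4); sqrt(t)*log(sqrt(t)) on [4, 9); exp(-2*sqrt(t)) on [9, ∞)
the power substitution comes off first: t**(3/2) on [0, 2); t*log(t) on [2, 3); exp(-2*t) on [3, ∞)
split f at 4/3, 3: ℳ[f](s) collects 3 kernel integrals
between 0 and 4/3 the integrand is 3**(3/4)*t**(3/4)·t^(s-1)
piece [4/3, 3): integrate sqrt(3)*sqrt(t)*log(sqrt(3)*sqrt(t)) against the kernel
∫ exp(-2*sqrt(3)*sqrt(t))·t^(s-1) over [3, ∞)

on [0, 4/3): 3**(3/4)*t**(3/4)
on [4/3, 3): sqrt(3)*sqrt(t)*log(sqrt(3)*sqrt(t))
on [3, oo): exp(-2*sqrt(3)*sqrt(t))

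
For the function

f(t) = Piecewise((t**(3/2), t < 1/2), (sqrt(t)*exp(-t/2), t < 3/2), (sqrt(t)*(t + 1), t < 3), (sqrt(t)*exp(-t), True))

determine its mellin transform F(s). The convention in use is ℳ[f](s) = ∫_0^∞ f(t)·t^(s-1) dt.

reversing the shared t-power: t on [0, 1/2); exp(-t/2) on [1/2, 3/2); t + 1 on [3/2, 3); …
decompose at 1/2, 3/2, 3; ℳ[f](s) sums the 4 pieces' integrals
for t in [0, 1/2): the term is ∫ t**(3/2)·t^(s-1)
∫ sqrt(t)*exp(-t/2)·t^(s-1) over [1/2, 3/2)
[3/2, 3) adds the kernel integral of sqrt(t)*(t + 1)
on [3, ∞): add ∫ sqrt(t)*exp(-t)·t^(s-1) dt

2**(-s - 1/2)*(2**(s + 1/2)*(2*s + 1)*(2*s + 3)*uppergamma(s + 1/2, 3) + 2**(2*s + 1)*(2*s + 1)*(2*s + 3)*uppergamma(s + 1/2, 1/4) - 2**(2*s + 1)*(2*s + 1)*(2*s + 3)*uppergamma(s + 1/2, 3/4) + 3**(s + 1/2)*(-10*s - 5) - 4*3**(s + 1/2) + 6**(s + 1/2)*(16*s + 8) + 4*6**(s + 1/2) + 2*s + 1)/((2*s + 1)*(2*s + 3))
  Re(s) > -3/2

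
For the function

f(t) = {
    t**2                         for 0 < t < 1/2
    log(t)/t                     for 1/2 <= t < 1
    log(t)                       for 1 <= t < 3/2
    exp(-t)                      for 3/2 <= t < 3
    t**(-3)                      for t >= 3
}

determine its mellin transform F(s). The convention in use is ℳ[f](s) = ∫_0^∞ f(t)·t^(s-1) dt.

(108*2**s*s**2*(s - 3)*(s + 2)*(s**2 - 2*s + 1)*uppergamma(s, 3/2) - 108*2**s*s**2*(s - 3)*(s + 2)*(s**2 - 2*s + 1)*uppergamma(s, 3) - 108*2**s*s**2*(s - 3)*(s + 2) + 108*2**s*(s - 3)*(s + 2)*(s**2 - 2*s + 1) - 108*3**s*s*(s - 3)*(s + 2)*(s**2 - 2*s + 1)*log(2) + 108*3**s*s*(s - 3)*(s + 2)*(s**2 - 2*s + 1)*log(3) - 108*3**s*(s - 3)*(s + 2)*(s**2 - 2*s + 1) - 4*6**s*s**2*(s + 2)*(s**2 - 2*s + 1) + 216*s**3*(s - 3)*(s + 2)*log(2) - 216*s**2*(s - 3)*(s + 2)*log(2) + 216*s**2*(s - 3)*(s + 2) + 27*s**2*(s - 3)*(s**2 - 2*s + 1))/(108*2**s*s**2*(s - 3)*(s + 2)*(s**2 - 2*s + 1))
  -2 < Re(s) < 3

summing 5 kernel integrals split by 1/2, 1, 3/2, 3 yields ℳ[f](s)
piece [0, 1/2): integrate t**2 against the kernel
over [1/2, 1), the kernel integral of log(t)/t enters the sum
∫ over [1, 3/2) of log(t)·t^(s-1) joins the sum
on [3/2, 3) integrate f = exp(-t) against the kernel
∫ t**(-3)·t^(s-1) over [3, ∞)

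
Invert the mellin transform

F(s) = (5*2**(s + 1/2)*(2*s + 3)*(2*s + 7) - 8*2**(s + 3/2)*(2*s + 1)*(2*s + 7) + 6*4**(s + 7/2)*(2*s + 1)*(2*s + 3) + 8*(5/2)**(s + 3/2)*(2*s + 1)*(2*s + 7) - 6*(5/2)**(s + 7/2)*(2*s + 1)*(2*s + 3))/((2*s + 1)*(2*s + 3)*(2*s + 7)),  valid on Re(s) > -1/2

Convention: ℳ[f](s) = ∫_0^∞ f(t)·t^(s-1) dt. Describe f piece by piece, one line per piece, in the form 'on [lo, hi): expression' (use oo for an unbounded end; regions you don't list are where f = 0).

split f at 2, 5/2: ℳ[f](s) collects 3 kernel integrals
over [0, 2), the kernel integral of 5*sqrt(t)/2 enters the sum
∫ 4*t**(3/2)·t^(s-1) over [2, 5/2)
the [5/2, 4) slice contributes ∫ 3*t**(7/2)·t^(s-1) dt

on [0, 2): 5*sqrt(t)/2
on [2, 5/2): 4*t**(3/2)
on [5/2, 4): 3*t**(7/2)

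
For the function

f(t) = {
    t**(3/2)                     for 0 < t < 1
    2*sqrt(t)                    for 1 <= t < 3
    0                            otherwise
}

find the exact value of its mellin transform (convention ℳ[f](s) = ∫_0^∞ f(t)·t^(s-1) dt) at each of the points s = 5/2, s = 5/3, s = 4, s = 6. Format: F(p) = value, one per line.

treat the 2 regions marked off by 1 separately and sum
between 0 and 1 the integrand is t**(3/2)·t^(s-1)
piece [1, 3): integrate 2*sqrt(t) against the kernel

F(5/2) = 211/12
F(5/3) = -150/247 + 108*3**(1/6)/13
F(4) = -26/99 + 36*sqrt(3)
F(6) = -34/195 + 2916*sqrt(3)/13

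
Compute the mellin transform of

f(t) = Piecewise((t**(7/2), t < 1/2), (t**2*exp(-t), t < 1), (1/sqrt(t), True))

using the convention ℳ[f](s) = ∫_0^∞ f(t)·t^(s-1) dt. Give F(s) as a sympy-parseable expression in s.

(8*2**s*(2*s - 1)*(2*s + 7)*uppergamma(s + 2, 1/2) - 8*2**s*(2*s - 1)*(2*s + 7)*uppergamma(s + 2, 1) - 16*2**s*(2*s + 7) + sqrt(2)*(2*s - 1))/(8*2**s*(2*s - 1)*(2*s + 7))
  -7/2 < Re(s) < 1/2

peel off the shared t-power: t**(3/2) on [0, 1/2); exp(-t) on [1/2, 1); t**(-5/2) on [1, ∞)
cuts at 1/2, 1: linearity sums the 3 kernel integrals
on [0, 1/2) integrate f = t**(7/2) against the kernel
for t in [1/2, 1): the term is ∫ t**2*exp(-t)·t^(s-1)
∫ 1/sqrt(t)·t^(s-1) over [1, ∞)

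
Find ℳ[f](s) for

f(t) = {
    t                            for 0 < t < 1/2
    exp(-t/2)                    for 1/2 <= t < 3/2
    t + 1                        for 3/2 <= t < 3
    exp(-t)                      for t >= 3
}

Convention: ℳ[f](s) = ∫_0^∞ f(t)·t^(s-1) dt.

(2*2**s*s*(s + 1)*uppergamma(s, 3) - 5*3**s*s - 2*3**s + 2*4**s*s*(s + 1)*uppergamma(s, 1/4) - 2*4**s*s*(s + 1)*uppergamma(s, 3/4) + 8*6**s*s + 2*6**s + s)/(2*2**s*s*(s + 1))
  Re(s) > -1

linearity at 1/2, 3/2, 3 turns ℳ[f](s) into 4 summed integrals
for t in [0, 1/2): the term is ∫ t·t^(s-1)
on [1/2, 3/2): add ∫ exp(-t/2)·t^(s-1) dt
∫ (t + 1)·t^(s-1) over [3/2, 3)
on [3, ∞) integrate f = exp(-t) against the kernel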